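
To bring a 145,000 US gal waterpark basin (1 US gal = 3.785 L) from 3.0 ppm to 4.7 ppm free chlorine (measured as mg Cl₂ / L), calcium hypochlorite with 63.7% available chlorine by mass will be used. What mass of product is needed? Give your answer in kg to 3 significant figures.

Volume: 145,000 US gal × 3.785 L/gal = 548,825 L.
Chlorine deficit: 4.7 − 3.0 = 1.7 ppm = 1.7 mg/L as Cl₂.
Cl₂ equivalent needed: 1.7 mg/L × 548,825 L = 933,000 mg = 933 g.
Product at 63.7% available chlorine: 933 / 0.637 = 1465 g.

1.46 kg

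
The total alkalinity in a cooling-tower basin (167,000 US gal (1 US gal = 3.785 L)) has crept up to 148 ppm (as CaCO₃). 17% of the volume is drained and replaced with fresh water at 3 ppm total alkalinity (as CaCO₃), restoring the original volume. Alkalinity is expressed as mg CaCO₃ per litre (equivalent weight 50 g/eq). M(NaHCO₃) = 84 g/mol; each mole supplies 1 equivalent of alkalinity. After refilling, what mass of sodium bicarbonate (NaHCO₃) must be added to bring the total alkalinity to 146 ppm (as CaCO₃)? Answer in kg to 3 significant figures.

24.1 kg

Volume: 167,000 US gal × 3.785 L/gal = 632,095 L.
After draining 17% and refilling: 148 × 0.83 + 3 × 0.17 = 123.35 ppm.
Deficit to target: 146 − 123.35 = 22.65 mg/L.
As CaCO₃: 22.65 mg/L × 632,095 L = 14,320 g; ÷ 50 g/eq ÷ 1 = 286.3 mol NaHCO₃.
Mass: 286.3 × 84 = 24,050 g.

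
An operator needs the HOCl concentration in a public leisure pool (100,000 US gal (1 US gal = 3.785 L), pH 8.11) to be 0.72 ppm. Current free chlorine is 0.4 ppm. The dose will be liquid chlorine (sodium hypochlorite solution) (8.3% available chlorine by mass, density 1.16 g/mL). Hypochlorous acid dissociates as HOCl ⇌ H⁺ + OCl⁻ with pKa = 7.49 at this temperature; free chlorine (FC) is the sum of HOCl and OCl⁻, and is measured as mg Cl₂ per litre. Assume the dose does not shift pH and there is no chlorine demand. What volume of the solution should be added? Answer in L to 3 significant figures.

13.1 L

Volume: 100,000 US gal × 3.785 L/gal = 378,500 L.
[OCl⁻]/[HOCl] = 10^(pH − pKa) = 10^(8.11 − 7.49) = 4.169; fraction as HOCl = 1/(1 + 4.169) = 0.1935.
Free chlorine required for 0.72 ppm HOCl: 0.72 / 0.1935 = 3.721 ppm.
FC to add: 3.721 − 0.4 = 3.321 mg/L as Cl₂.
Cl₂ equivalent: 3.321 mg/L × 378,500 L = 1257 g.
Product at 8.3% available Cl: 1257 / 0.083 = 15,150 g.
Volume: 15,150 g ÷ 1.16 g/mL = 13,060 mL.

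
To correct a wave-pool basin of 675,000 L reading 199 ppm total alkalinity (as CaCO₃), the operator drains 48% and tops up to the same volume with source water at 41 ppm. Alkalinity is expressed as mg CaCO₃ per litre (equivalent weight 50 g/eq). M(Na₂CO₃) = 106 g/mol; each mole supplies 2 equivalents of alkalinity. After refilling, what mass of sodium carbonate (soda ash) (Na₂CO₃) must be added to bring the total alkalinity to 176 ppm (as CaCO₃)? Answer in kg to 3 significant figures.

After draining 48% and refilling: 199 × 0.52 + 41 × 0.48 = 123.16 ppm.
Deficit to target: 176 − 123.16 = 52.84 mg/L.
As CaCO₃: 52.84 mg/L × 675,000 L = 35,670 g; ÷ 50 g/eq ÷ 2 = 356.7 mol Na₂CO₃.
Mass: 356.7 × 106 = 37,810 g.

37.8 kg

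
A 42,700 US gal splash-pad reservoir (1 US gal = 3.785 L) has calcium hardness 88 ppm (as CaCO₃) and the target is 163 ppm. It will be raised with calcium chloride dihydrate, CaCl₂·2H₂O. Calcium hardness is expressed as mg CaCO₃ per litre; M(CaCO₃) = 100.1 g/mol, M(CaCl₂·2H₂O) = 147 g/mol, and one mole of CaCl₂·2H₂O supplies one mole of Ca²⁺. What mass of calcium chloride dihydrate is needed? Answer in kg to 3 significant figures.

Volume: 42,700 US gal × 3.785 L/gal = 161,620 L.
Hardness to add: (163 − 88) = 75 mg/L as CaCO₃ × 161,620 L = 12,120 g as CaCO₃.
Moles of Ca²⁺ (1 mol Ca²⁺ ≡ 1 mol CaCO₃): 12,120 / 100.1 g/mol = 121.1 mol.
Mass of CaCl₂·2H₂O: 121.1 × 147 = 17,800 g.

17.8 kg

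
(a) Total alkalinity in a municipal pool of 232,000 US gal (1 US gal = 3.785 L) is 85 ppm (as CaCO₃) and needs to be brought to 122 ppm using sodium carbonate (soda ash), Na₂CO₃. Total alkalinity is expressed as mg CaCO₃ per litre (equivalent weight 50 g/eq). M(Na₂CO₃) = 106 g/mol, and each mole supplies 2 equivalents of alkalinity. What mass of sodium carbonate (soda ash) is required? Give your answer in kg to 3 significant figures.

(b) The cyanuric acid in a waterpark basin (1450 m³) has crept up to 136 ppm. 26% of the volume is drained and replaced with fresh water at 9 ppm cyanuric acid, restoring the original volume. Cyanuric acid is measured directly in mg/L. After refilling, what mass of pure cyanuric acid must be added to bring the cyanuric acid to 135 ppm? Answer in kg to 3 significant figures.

(a) 34.4 kg; (b) 46.4 kg

(a) Volume: 232,000 US gal × 3.785 L/gal = 878,120 L.
(a) Alkalinity to add: (122 − 85) = 37 mg/L as CaCO₃ × 878,120 L = 32,490 g as CaCO₃.
(a) Equivalents: 32,490 g ÷ 50 g/eq = 649.8 eq.
(a) Each mole of Na₂CO₃ supplies 2 eq, so 649.8 / 2 = 324.9 mol.
(a) Mass: 324.9 mol × 106 g/mol = 34,440 g.

(b) Volume: 1450 m³ = 1,450,000 L.
(b) After draining 26% and refilling: 136 × 0.74 + 9 × 0.26 = 102.98 ppm.
(b) Deficit to target: 135 − 102.98 = 32.02 mg/L.
(b) Mass: 32.02 mg/L × 1,450,000 L = 46,430 g cyanuric acid.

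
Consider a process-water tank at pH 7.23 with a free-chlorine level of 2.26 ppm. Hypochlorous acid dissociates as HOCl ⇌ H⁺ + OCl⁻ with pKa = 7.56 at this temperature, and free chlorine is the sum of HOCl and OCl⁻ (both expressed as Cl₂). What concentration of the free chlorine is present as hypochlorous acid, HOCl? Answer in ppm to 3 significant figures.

1.54 ppm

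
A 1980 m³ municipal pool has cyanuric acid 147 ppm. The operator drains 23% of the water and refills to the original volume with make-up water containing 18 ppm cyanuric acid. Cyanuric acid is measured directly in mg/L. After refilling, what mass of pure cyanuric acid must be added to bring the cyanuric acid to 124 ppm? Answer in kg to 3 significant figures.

Volume: 1980 m³ = 1,980,000 L.
After draining 23% and refilling: 147 × 0.77 + 18 × 0.23 = 117.33 ppm.
Deficit to target: 124 − 117.33 = 6.67 mg/L.
Mass: 6.67 mg/L × 1,980,000 L = 13,210 g cyanuric acid.

13.2 kg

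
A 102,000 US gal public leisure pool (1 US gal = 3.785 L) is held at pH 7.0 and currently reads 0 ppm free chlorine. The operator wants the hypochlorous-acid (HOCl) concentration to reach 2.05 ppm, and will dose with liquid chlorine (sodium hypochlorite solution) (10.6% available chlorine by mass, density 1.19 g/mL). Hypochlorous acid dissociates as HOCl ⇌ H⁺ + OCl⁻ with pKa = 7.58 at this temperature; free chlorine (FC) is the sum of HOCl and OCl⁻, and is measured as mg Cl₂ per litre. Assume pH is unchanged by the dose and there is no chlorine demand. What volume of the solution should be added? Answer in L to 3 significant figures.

7.92 L

Volume: 102,000 US gal × 3.785 L/gal = 386,070 L.
[OCl⁻]/[HOCl] = 10^(pH − pKa) = 10^(7.0 − 7.58) = 0.263; fraction as HOCl = 1/(1 + 0.263) = 0.7917.
Free chlorine required for 2.05 ppm HOCl: 2.05 / 0.7917 = 2.589 ppm.
FC to add: 2.589 − 0 = 2.589 mg/L as Cl₂.
Cl₂ equivalent: 2.589 mg/L × 386,070 L = 999.6 g.
Product at 10.6% available Cl: 999.6 / 0.106 = 9430 g.
Volume: 9430 g ÷ 1.19 g/mL = 7925 mL.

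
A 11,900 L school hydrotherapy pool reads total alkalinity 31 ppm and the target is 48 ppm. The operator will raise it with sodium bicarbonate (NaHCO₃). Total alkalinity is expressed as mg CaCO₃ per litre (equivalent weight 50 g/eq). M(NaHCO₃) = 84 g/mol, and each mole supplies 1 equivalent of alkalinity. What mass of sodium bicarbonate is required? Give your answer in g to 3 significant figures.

340 g

Alkalinity to add: (48 − 31) = 17 mg/L as CaCO₃ × 11,900 L = 202.3 g as CaCO₃.
Equivalents: 202.3 g ÷ 50 g/eq = 4.046 eq.
NaHCO₃ supplies 1 eq per mole → 4.046 mol.
Mass: 4.046 mol × 84 g/mol = 339.9 g.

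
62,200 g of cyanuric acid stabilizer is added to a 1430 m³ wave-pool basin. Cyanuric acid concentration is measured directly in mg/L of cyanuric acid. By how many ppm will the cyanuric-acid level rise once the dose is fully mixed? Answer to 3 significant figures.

Volume: 1430 m³ = 1,430,000 L.
Rise: 62,200 g / 1,430,000 L × 1000 = 43.5 mg/L.

43.5 ppm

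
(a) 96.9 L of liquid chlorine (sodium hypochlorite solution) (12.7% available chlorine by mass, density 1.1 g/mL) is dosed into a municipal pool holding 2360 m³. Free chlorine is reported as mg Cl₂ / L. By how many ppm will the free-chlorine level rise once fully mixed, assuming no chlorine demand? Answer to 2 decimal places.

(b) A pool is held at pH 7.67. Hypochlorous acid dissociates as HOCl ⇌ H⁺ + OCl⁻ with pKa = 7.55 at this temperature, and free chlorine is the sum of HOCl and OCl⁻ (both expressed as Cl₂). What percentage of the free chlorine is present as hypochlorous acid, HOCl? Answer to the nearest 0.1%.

(a) 5.74 ppm; (b) 43.1%

(a) Volume: 2360 m³ = 2,360,000 L.
(a) Mass of solution: 96.9 L × 1000 mL/L × 1.1 g/mL = 106,600 g.
(a) Available chlorine delivered: 106,600 g × 0.127 = 13,540 g as Cl₂.
(a) Concentration rise: 13,540 g / 2,360,000 L = 5.736 mg/L = 5.74 ppm.

(b) [OCl⁻]/[HOCl] = 10^(pH − pKa) = 10^(7.67 − 7.55) = 10^0.12 = 1.318.
(b) Fraction as HOCl = 1 / (1 + 1.318) = 0.4314.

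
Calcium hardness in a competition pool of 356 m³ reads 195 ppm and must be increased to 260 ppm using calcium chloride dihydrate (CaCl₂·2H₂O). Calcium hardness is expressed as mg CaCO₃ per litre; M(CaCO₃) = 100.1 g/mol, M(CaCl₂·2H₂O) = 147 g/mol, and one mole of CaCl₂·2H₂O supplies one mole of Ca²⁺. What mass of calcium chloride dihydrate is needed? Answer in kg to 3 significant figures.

Volume: 356 m³ = 356,000 L.
Hardness to add: (260 − 195) = 65 mg/L as CaCO₃ × 356,000 L = 23,140 g as CaCO₃.
Moles of Ca²⁺ (1 mol Ca²⁺ ≡ 1 mol CaCO₃): 23,140 / 100.1 g/mol = 231.2 mol.
Mass of CaCl₂·2H₂O: 231.2 × 147 = 33,980 g.

34.0 kg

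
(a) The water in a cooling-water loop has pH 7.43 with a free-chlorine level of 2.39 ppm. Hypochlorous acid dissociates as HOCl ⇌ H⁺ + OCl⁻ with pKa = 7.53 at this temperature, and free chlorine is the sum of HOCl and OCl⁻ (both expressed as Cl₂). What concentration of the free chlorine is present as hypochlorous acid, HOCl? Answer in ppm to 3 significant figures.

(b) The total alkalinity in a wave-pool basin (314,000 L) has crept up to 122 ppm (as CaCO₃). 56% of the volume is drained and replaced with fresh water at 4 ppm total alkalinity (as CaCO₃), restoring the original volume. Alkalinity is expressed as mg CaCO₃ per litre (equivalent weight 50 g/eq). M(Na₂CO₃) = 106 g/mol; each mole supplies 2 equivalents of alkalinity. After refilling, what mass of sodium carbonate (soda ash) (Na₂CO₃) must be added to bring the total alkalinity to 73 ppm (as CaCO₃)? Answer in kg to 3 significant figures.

(a) 1.33 ppm; (b) 5.68 kg

(a) [OCl⁻]/[HOCl] = 10^(pH − pKa) = 10^(7.43 − 7.53) = 10^-0.10 = 0.7943.
(a) Fraction as HOCl = 1 / (1 + 0.7943) = 0.5573.
(a) HOCl = 0.5573 × 2.39 ppm = 1.332 ppm.

(b) After draining 56% and refilling: 122 × 0.44 + 4 × 0.56 = 55.92 ppm.
(b) Deficit to target: 73 − 55.92 = 17.08 mg/L.
(b) As CaCO₃: 17.08 mg/L × 314,000 L = 5363 g; ÷ 50 g/eq ÷ 2 = 53.63 mol Na₂CO₃.
(b) Mass: 53.63 × 106 = 5685 g.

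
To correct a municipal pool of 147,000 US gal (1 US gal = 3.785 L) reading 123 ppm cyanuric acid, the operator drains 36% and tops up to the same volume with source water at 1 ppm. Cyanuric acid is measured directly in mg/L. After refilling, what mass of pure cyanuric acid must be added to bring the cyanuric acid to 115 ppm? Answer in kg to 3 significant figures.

20.0 kg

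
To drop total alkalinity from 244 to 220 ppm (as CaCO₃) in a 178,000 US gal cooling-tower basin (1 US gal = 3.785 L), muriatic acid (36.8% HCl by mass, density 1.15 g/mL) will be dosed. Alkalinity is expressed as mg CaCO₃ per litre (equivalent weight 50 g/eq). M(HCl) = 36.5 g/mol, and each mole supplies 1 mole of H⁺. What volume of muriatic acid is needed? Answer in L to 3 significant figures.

Volume: 178,000 US gal × 3.785 L/gal = 673,730 L.
Alkalinity to neutralize: (244 − 220) = 24 mg/L as CaCO₃ × 673,730 L = 16,170 g as CaCO₃.
Equivalents of H⁺ required: 16,170 ÷ 50 g/eq = 323.4 eq = 323.4 mol HCl.
Mass of HCl: 323.4 × 36.5 = 11,800 g.
Mass of 36.8% solution: 11,800 / 0.368 = 32,080 g.
Volume: 32,080 g ÷ 1.15 g/mL = 27,890 mL.

27.9 L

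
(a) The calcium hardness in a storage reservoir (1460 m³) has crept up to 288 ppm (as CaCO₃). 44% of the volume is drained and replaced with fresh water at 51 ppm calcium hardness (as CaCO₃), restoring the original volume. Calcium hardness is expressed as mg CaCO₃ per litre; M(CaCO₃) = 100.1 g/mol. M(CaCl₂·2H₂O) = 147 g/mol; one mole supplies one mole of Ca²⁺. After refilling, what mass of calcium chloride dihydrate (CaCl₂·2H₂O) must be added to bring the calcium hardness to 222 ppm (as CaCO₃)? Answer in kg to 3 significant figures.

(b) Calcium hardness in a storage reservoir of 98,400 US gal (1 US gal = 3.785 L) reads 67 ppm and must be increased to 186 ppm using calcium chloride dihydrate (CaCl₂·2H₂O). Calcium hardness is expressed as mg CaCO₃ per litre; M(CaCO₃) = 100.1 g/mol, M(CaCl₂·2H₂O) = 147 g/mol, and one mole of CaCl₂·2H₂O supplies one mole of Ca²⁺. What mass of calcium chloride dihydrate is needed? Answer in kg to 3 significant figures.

(a) 82.1 kg; (b) 65.1 kg

(a) Volume: 1460 m³ = 1,460,000 L.
(a) After draining 44% and refilling: 288 × 0.56 + 51 × 0.44 = 183.72 ppm.
(a) Deficit to target: 222 − 183.72 = 38.28 mg/L.
(a) As CaCO₃: 38.28 mg/L × 1,460,000 L = 55,890 g; ÷ 100.1 = 558.3 mol Ca²⁺.
(a) Mass: 558.3 × 147 = 82,070 g.

(b) Volume: 98,400 US gal × 3.785 L/gal = 372,444 L.
(b) Hardness to add: (186 − 67) = 119 mg/L as CaCO₃ × 372,444 L = 44,320 g as CaCO₃.
(b) Moles of Ca²⁺ (1 mol Ca²⁺ ≡ 1 mol CaCO₃): 44,320 / 100.1 g/mol = 442.8 mol.
(b) Mass of CaCl₂·2H₂O: 442.8 × 147 = 65,090 g.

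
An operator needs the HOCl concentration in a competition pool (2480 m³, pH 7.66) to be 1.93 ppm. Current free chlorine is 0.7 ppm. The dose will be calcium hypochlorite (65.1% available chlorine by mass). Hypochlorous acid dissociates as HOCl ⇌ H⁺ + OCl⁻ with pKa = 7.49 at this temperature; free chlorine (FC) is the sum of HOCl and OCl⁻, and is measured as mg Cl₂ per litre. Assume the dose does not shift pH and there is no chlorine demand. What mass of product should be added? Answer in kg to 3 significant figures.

Volume: 2480 m³ = 2,480,000 L.
[OCl⁻]/[HOCl] = 10^(pH − pKa) = 10^(7.66 − 7.49) = 1.479; fraction as HOCl = 1/(1 + 1.479) = 0.4034.
Free chlorine required for 1.93 ppm HOCl: 1.93 / 0.4034 = 4.785 ppm.
FC to add: 4.785 − 0.7 = 4.085 mg/L as Cl₂.
Cl₂ equivalent: 4.085 mg/L × 2,480,000 L = 10,130 g.
Product at 65.1% available Cl: 10,130 / 0.651 = 15,560 g.

15.6 kg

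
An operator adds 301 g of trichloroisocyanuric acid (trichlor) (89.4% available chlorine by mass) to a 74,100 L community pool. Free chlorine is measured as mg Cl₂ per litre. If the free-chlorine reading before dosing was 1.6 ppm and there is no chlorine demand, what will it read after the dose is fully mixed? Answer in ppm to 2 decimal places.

Available chlorine delivered: 301 g × 0.894 = 269.1 g as Cl₂.
Concentration rise: 269.1 g / 74,100 L = 3.631 mg/L = 3.63 ppm.
Final FC: 1.6 + 3.63 = 5.23 ppm.

5.23 ppm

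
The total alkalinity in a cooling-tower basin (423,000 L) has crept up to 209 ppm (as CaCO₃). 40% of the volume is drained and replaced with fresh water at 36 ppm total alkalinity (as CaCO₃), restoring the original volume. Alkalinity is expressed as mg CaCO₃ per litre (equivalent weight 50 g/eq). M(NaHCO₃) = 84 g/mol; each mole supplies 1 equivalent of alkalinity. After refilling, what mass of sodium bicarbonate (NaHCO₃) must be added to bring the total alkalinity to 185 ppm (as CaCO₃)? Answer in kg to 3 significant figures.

32.1 kg

After draining 40% and refilling: 209 × 0.60 + 36 × 0.40 = 139.8 ppm.
Deficit to target: 185 − 139.8 = 45.2 mg/L.
As CaCO₃: 45.2 mg/L × 423,000 L = 19,120 g; ÷ 50 g/eq ÷ 1 = 382.4 mol NaHCO₃.
Mass: 382.4 × 84 = 32,120 g.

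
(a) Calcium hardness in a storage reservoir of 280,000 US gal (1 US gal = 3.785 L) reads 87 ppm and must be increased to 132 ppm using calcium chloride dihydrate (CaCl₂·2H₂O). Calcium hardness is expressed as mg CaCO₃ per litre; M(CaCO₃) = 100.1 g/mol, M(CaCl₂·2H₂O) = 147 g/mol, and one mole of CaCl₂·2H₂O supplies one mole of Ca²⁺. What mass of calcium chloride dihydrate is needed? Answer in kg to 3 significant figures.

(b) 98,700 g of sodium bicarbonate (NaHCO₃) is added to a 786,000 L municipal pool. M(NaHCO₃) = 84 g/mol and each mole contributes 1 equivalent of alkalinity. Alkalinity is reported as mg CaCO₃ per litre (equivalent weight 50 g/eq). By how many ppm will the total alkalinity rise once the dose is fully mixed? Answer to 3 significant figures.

(a) 70.0 kg; (b) 74.7 ppm

(a) Volume: 280,000 US gal × 3.785 L/gal = 1,059,800 L.
(a) Hardness to add: (132 − 87) = 45 mg/L as CaCO₃ × 1,059,800 L = 47,690 g as CaCO₃.
(a) Moles of Ca²⁺ (1 mol Ca²⁺ ≡ 1 mol CaCO₃): 47,690 / 100.1 g/mol = 476.4 mol.
(a) Mass of CaCl₂·2H₂O: 476.4 × 147 = 70,040 g.

(b) Moles of NaHCO₃: 98,700 g ÷ 84 g/mol = 1175 mol → 1175 eq of alkalinity.
(b) As CaCO₃: 1175 eq × 50 g/eq = 58,750 g.
(b) Rise: 58,750 g / 786,000 L × 1000 = 74.75 mg/L.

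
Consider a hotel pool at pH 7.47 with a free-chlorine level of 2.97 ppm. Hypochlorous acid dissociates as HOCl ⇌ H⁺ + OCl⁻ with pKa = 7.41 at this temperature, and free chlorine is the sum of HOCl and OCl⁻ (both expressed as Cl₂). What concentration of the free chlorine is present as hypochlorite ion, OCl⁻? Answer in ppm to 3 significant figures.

[OCl⁻]/[HOCl] = 10^(pH − pKa) = 10^(7.47 − 7.41) = 10^0.06 = 1.148.
Fraction as HOCl = 1 / (1 + 1.148) = 0.4655.
OCl⁻ = (1 − 0.4655) × 2.97 ppm = 1.587 ppm.

1.59 ppm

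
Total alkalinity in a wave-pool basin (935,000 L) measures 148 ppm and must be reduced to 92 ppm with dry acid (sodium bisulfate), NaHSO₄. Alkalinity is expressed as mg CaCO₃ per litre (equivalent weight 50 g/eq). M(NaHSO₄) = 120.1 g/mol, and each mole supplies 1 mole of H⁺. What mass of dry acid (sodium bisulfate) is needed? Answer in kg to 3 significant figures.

126 kg

Alkalinity to neutralize: (148 − 92) = 56 mg/L as CaCO₃ × 935,000 L = 52,360 g as CaCO₃.
Equivalents of H⁺ required: 52,360 ÷ 50 g/eq = 1047 eq = 1047 mol NaHSO₄.
Mass of NaHSO₄: 1047 × 120.1 = 125,800 g.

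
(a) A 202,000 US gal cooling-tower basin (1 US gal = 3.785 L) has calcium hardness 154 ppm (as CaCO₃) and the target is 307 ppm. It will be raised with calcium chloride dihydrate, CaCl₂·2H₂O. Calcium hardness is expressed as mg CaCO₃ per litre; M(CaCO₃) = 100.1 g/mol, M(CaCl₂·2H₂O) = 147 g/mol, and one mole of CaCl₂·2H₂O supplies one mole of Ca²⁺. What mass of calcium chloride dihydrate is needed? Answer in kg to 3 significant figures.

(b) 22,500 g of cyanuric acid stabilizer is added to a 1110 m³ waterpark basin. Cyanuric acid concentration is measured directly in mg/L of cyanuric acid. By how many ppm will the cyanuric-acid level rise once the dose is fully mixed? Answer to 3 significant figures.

(a) 172 kg; (b) 20.3 ppm

(a) Volume: 202,000 US gal × 3.785 L/gal = 764,570 L.
(a) Hardness to add: (307 − 154) = 153 mg/L as CaCO₃ × 764,570 L = 117,000 g as CaCO₃.
(a) Moles of Ca²⁺ (1 mol Ca²⁺ ≡ 1 mol CaCO₃): 117,000 / 100.1 g/mol = 1169 mol.
(a) Mass of CaCl₂·2H₂O: 1169 × 147 = 171,800 g.

(b) Volume: 1110 m³ = 1,110,000 L.
(b) Rise: 22,500 g / 1,110,000 L × 1000 = 20.27 mg/L.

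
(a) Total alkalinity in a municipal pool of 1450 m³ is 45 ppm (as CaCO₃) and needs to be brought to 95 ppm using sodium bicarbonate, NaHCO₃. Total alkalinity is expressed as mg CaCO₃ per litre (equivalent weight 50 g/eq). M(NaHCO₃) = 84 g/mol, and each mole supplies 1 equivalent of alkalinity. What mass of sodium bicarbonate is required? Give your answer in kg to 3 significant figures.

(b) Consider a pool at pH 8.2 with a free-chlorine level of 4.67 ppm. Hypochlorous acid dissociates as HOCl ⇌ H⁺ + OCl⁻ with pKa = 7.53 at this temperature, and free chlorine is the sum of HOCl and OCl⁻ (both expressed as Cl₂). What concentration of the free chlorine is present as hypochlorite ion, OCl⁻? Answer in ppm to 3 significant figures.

(a) Volume: 1450 m³ = 1,450,000 L.
(a) Alkalinity to add: (95 − 45) = 50 mg/L as CaCO₃ × 1,450,000 L = 72,500 g as CaCO₃.
(a) Equivalents: 72,500 g ÷ 50 g/eq = 1450 eq.
(a) NaHCO₃ supplies 1 eq per mole → 1450 mol.
(a) Mass: 1450 mol × 84 g/mol = 121,800 g.

(b) [OCl⁻]/[HOCl] = 10^(pH − pKa) = 10^(8.2 − 7.53) = 10^0.67 = 4.677.
(b) Fraction as HOCl = 1 / (1 + 4.677) = 0.1761.
(b) OCl⁻ = (1 − 0.1761) × 4.67 ppm = 3.847 ppm.

(a) 122 kg; (b) 3.85 ppm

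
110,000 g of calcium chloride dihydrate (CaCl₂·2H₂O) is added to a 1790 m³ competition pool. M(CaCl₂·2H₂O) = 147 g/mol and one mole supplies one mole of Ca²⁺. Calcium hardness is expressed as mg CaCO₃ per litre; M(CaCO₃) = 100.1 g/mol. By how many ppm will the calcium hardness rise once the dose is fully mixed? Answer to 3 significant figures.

41.8 ppm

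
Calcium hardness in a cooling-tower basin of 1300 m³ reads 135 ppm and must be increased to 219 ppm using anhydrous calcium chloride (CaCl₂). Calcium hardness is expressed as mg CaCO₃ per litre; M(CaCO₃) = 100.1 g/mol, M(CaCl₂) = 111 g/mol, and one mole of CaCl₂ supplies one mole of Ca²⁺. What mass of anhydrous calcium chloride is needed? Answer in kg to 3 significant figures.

121 kg

Volume: 1300 m³ = 1,300,000 L.
Hardness to add: (219 − 135) = 84 mg/L as CaCO₃ × 1,300,000 L = 109,200 g as CaCO₃.
Moles of Ca²⁺ (1 mol Ca²⁺ ≡ 1 mol CaCO₃): 109,200 / 100.1 g/mol = 1091 mol.
Mass of CaCl₂: 1091 × 111 = 121,100 g.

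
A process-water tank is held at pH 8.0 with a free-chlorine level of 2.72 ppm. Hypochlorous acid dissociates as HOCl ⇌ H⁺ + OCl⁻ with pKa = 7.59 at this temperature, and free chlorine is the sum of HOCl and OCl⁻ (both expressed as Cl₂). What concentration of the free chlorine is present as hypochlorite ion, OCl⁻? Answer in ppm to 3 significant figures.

1.96 ppm

[OCl⁻]/[HOCl] = 10^(pH − pKa) = 10^(8.0 − 7.59) = 10^0.41 = 2.57.
Fraction as HOCl = 1 / (1 + 2.57) = 0.2801.
OCl⁻ = (1 − 0.2801) × 2.72 ppm = 1.958 ppm.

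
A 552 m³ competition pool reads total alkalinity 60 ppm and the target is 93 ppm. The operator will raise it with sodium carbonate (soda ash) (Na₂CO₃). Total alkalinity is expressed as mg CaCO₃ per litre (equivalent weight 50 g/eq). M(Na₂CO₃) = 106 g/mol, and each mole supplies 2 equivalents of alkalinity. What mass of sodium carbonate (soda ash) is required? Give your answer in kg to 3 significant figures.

Volume: 552 m³ = 552,000 L.
Alkalinity to add: (93 − 60) = 33 mg/L as CaCO₃ × 552,000 L = 18,220 g as CaCO₃.
Equivalents: 18,220 g ÷ 50 g/eq = 364.3 eq.
Each mole of Na₂CO₃ supplies 2 eq, so 364.3 / 2 = 182.2 mol.
Mass: 182.2 mol × 106 g/mol = 19,310 g.

19.3 kg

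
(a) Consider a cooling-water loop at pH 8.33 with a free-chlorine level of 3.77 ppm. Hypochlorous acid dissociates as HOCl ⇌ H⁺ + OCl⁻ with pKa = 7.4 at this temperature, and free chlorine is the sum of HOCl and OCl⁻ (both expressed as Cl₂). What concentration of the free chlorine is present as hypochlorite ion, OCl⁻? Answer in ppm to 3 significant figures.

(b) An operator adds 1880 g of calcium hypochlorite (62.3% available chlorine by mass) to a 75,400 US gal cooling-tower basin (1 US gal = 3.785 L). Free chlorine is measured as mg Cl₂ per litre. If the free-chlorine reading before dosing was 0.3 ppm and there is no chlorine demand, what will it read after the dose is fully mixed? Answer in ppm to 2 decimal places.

(a) 3.37 ppm; (b) 4.40 ppm

(a) [OCl⁻]/[HOCl] = 10^(pH − pKa) = 10^(8.33 − 7.4) = 10^0.93 = 8.511.
(a) Fraction as HOCl = 1 / (1 + 8.511) = 0.1051.
(a) OCl⁻ = (1 − 0.1051) × 3.77 ppm = 3.374 ppm.

(b) Volume: 75,400 US gal × 3.785 L/gal = 285,389 L.
(b) Available chlorine delivered: 1880 g × 0.623 = 1171 g as Cl₂.
(b) Concentration rise: 1171 g / 285,389 L = 4.104 mg/L = 4.10 ppm.
(b) Final FC: 0.3 + 4.10 = 4.40 ppm.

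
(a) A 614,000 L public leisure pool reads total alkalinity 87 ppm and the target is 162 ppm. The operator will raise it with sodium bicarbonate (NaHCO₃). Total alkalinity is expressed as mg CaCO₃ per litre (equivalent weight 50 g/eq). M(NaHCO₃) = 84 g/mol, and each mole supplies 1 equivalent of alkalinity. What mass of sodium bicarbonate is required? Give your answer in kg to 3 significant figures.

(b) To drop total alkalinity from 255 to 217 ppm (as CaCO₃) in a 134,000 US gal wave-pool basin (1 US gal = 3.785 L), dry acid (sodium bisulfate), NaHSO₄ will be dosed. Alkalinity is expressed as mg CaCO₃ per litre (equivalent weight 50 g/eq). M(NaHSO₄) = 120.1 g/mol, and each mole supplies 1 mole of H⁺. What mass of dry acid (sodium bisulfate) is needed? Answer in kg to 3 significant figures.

(a) 77.4 kg; (b) 46.3 kg

(a) Alkalinity to add: (162 − 87) = 75 mg/L as CaCO₃ × 614,000 L = 46,050 g as CaCO₃.
(a) Equivalents: 46,050 g ÷ 50 g/eq = 921 eq.
(a) NaHCO₃ supplies 1 eq per mole → 921 mol.
(a) Mass: 921 mol × 84 g/mol = 77,360 g.

(b) Volume: 134,000 US gal × 3.785 L/gal = 507,190 L.
(b) Alkalinity to neutralize: (255 − 217) = 38 mg/L as CaCO₃ × 507,190 L = 19,270 g as CaCO₃.
(b) Equivalents of H⁺ required: 19,270 ÷ 50 g/eq = 385.5 eq = 385.5 mol NaHSO₄.
(b) Mass of NaHSO₄: 385.5 × 120.1 = 46,290 g.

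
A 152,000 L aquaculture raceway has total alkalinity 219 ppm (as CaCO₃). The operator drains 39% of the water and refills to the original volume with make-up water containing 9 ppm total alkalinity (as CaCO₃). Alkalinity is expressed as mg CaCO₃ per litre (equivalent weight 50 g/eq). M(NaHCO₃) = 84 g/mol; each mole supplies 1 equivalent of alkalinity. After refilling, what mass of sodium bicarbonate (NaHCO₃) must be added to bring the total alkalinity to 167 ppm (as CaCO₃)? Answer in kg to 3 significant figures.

7.64 kg

After draining 39% and refilling: 219 × 0.61 + 9 × 0.39 = 137.1 ppm.
Deficit to target: 167 − 137.1 = 29.9 mg/L.
As CaCO₃: 29.9 mg/L × 152,000 L = 4545 g; ÷ 50 g/eq ÷ 1 = 90.9 mol NaHCO₃.
Mass: 90.9 × 84 = 7635 g.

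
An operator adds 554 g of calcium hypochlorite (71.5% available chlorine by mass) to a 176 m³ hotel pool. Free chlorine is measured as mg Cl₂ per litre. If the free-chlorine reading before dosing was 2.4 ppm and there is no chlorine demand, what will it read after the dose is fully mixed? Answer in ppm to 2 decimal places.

Volume: 176 m³ = 176,000 L.
Available chlorine delivered: 554 g × 0.715 = 396.1 g as Cl₂.
Concentration rise: 396.1 g / 176,000 L = 2.251 mg/L = 2.25 ppm.
Final FC: 2.4 + 2.25 = 4.65 ppm.

4.65 ppm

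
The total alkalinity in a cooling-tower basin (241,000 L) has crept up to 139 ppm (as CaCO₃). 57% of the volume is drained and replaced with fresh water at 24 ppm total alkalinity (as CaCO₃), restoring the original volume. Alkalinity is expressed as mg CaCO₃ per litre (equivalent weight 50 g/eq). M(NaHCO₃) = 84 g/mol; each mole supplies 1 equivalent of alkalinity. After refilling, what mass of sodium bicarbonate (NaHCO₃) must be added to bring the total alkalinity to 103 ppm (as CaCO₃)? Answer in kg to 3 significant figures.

After draining 57% and refilling: 139 × 0.43 + 24 × 0.57 = 73.45 ppm.
Deficit to target: 103 − 73.45 = 29.55 mg/L.
As CaCO₃: 29.55 mg/L × 241,000 L = 7122 g; ÷ 50 g/eq ÷ 1 = 142.4 mol NaHCO₃.
Mass: 142.4 × 84 = 11,960 g.

12.0 kg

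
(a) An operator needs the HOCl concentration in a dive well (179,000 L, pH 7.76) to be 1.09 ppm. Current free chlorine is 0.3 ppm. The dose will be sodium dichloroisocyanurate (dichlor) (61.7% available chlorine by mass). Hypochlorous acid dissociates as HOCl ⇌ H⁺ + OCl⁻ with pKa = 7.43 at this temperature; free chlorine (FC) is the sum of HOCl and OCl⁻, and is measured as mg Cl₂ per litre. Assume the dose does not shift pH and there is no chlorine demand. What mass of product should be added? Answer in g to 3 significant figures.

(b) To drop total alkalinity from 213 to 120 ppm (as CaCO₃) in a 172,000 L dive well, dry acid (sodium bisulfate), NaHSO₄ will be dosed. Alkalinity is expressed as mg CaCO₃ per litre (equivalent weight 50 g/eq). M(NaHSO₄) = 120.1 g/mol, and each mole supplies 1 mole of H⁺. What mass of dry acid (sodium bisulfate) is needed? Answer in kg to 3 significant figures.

(a) 905 g; (b) 38.4 kg

(a) [OCl⁻]/[HOCl] = 10^(pH − pKa) = 10^(7.76 − 7.43) = 2.138; fraction as HOCl = 1/(1 + 2.138) = 0.3187.
(a) Free chlorine required for 1.09 ppm HOCl: 1.09 / 0.3187 = 3.42 ppm.
(a) FC to add: 3.42 − 0.3 = 3.12 mg/L as Cl₂.
(a) Cl₂ equivalent: 3.12 mg/L × 179,000 L = 558.5 g.
(a) Product at 61.7% available Cl: 558.5 / 0.617 = 905.3 g.

(b) Alkalinity to neutralize: (213 − 120) = 93 mg/L as CaCO₃ × 172,000 L = 16,000 g as CaCO₃.
(b) Equivalents of H⁺ required: 16,000 ÷ 50 g/eq = 319.9 eq = 319.9 mol NaHSO₄.
(b) Mass of NaHSO₄: 319.9 × 120.1 = 38,420 g.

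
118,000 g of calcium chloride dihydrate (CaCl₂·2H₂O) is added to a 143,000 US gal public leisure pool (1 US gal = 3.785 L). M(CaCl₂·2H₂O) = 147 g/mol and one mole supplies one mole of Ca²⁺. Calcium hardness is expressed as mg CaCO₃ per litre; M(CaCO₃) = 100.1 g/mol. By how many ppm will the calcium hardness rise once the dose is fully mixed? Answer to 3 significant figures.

Volume: 143,000 US gal × 3.785 L/gal = 541,255 L.
Moles of Ca²⁺: 118,000 g ÷ 147 g/mol = 802.7 mol.
As CaCO₃: 802.7 mol × 100.1 g/mol = 80,350 g.
Rise: 80,350 g / 541,255 L × 1000 = 148.5 mg/L.

148 ppm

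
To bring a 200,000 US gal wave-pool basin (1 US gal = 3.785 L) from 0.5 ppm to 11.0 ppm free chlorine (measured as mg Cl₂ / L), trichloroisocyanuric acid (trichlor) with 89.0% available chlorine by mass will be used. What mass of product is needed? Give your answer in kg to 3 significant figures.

8.93 kg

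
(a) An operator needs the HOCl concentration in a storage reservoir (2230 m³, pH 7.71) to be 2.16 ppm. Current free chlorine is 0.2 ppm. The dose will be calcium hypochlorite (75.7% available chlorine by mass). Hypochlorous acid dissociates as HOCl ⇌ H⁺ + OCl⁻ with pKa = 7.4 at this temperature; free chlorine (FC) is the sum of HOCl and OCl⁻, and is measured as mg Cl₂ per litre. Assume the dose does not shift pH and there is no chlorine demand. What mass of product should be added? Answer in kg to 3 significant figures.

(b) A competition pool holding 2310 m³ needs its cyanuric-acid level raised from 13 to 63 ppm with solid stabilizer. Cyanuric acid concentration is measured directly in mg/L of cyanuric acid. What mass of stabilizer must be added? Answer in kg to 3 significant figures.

(a) Volume: 2230 m³ = 2,230,000 L.
(a) [OCl⁻]/[HOCl] = 10^(pH − pKa) = 10^(7.71 − 7.4) = 2.042; fraction as HOCl = 1/(1 + 2.042) = 0.3288.
(a) Free chlorine required for 2.16 ppm HOCl: 2.16 / 0.3288 = 6.57 ppm.
(a) FC to add: 6.57 − 0.2 = 6.37 mg/L as Cl₂.
(a) Cl₂ equivalent: 6.37 mg/L × 2,230,000 L = 14,210 g.
(a) Product at 75.7% available Cl: 14,210 / 0.757 = 18,770 g.

(b) Volume: 2310 m³ = 2,310,000 L.
(b) CYA to add: (63 − 13) = 50 mg/L × 2,310,000 L = 115,500 g cyanuric acid.

(a) 18.8 kg; (b) 116 kg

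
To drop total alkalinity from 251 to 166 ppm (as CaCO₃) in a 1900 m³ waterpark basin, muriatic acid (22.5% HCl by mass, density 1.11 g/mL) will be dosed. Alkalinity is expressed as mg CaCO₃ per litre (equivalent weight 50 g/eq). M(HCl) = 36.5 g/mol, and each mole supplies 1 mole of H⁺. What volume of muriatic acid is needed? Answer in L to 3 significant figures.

Volume: 1900 m³ = 1,900,000 L.
Alkalinity to neutralize: (251 − 166) = 85 mg/L as CaCO₃ × 1,900,000 L = 161,500 g as CaCO₃.
Equivalents of H⁺ required: 161,500 ÷ 50 g/eq = 3230 eq = 3230 mol HCl.
Mass of HCl: 3230 × 36.5 = 117,900 g.
Mass of 22.5% solution: 117,900 / 0.225 = 524,000 g.
Volume: 524,000 g ÷ 1.11 g/mL = 472,100 mL.

472 L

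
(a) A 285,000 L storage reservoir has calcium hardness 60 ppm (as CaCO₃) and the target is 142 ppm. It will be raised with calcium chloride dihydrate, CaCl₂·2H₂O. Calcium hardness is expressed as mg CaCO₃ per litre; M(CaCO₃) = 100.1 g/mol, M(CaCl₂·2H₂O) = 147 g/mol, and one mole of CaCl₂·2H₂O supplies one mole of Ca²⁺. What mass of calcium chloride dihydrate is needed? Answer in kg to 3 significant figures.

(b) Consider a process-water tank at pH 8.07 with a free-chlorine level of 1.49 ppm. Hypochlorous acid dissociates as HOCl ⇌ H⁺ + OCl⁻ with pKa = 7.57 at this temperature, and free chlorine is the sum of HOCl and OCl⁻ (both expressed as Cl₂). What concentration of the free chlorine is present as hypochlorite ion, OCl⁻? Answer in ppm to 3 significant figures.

(a) 34.3 kg; (b) 1.13 ppm

(a) Hardness to add: (142 − 60) = 82 mg/L as CaCO₃ × 285,000 L = 23,370 g as CaCO₃.
(a) Moles of Ca²⁺ (1 mol Ca²⁺ ≡ 1 mol CaCO₃): 23,370 / 100.1 g/mol = 233.5 mol.
(a) Mass of CaCl₂·2H₂O: 233.5 × 147 = 34,320 g.

(b) [OCl⁻]/[HOCl] = 10^(pH − pKa) = 10^(8.07 − 7.57) = 10^0.50 = 3.162.
(b) Fraction as HOCl = 1 / (1 + 3.162) = 0.2403.
(b) OCl⁻ = (1 − 0.2403) × 1.49 ppm = 1.132 ppm.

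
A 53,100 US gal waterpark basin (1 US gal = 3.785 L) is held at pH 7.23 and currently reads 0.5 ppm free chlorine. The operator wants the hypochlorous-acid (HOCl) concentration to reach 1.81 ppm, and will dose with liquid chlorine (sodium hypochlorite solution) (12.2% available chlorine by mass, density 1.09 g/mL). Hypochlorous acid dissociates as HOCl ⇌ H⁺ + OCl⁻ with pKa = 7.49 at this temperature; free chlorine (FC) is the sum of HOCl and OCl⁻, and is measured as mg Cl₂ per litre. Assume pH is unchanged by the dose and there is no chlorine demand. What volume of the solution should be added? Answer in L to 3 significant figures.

3.48 L

Volume: 53,100 US gal × 3.785 L/gal = 200,984 L.
[OCl⁻]/[HOCl] = 10^(pH − pKa) = 10^(7.23 − 7.49) = 0.5495; fraction as HOCl = 1/(1 + 0.5495) = 0.6454.
Free chlorine required for 1.81 ppm HOCl: 1.81 / 0.6454 = 2.805 ppm.
FC to add: 2.805 − 0.5 = 2.305 mg/L as Cl₂.
Cl₂ equivalent: 2.305 mg/L × 200,984 L = 463.2 g.
Product at 12.2% available Cl: 463.2 / 0.122 = 3797 g.
Volume: 3797 g ÷ 1.09 g/mL = 3483 mL.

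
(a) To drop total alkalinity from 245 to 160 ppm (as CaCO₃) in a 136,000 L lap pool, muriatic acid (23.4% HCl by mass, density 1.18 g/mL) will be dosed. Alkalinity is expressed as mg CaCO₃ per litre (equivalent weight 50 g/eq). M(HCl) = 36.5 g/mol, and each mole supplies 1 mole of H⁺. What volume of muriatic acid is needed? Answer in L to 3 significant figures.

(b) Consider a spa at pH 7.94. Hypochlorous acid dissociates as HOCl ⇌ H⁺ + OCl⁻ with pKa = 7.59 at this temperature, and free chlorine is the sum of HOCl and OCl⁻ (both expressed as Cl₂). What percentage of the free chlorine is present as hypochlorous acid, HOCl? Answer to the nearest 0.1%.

(a) Alkalinity to neutralize: (245 − 160) = 85 mg/L as CaCO₃ × 136,000 L = 11,560 g as CaCO₃.
(a) Equivalents of H⁺ required: 11,560 ÷ 50 g/eq = 231.2 eq = 231.2 mol HCl.
(a) Mass of HCl: 231.2 × 36.5 = 8439 g.
(a) Mass of 23.4% solution: 8439 / 0.234 = 36,060 g.
(a) Volume: 36,060 g ÷ 1.18 g/mL = 30,560 mL.

(b) [OCl⁻]/[HOCl] = 10^(pH − pKa) = 10^(7.94 − 7.59) = 10^0.35 = 2.239.
(b) Fraction as HOCl = 1 / (1 + 2.239) = 0.3088.

(a) 30.6 L; (b) 30.9%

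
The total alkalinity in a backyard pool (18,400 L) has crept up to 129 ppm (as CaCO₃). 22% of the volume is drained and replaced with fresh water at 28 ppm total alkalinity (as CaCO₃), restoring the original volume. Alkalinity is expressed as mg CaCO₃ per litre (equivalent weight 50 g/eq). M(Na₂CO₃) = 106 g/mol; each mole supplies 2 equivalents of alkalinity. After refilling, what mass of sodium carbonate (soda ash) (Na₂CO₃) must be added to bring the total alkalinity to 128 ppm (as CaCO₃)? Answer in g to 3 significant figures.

After draining 22% and refilling: 129 × 0.78 + 28 × 0.22 = 106.78 ppm.
Deficit to target: 128 − 106.78 = 21.22 mg/L.
As CaCO₃: 21.22 mg/L × 18,400 L = 390.4 g; ÷ 50 g/eq ÷ 2 = 3.904 mol Na₂CO₃.
Mass: 3.904 × 106 = 413.9 g.

414 g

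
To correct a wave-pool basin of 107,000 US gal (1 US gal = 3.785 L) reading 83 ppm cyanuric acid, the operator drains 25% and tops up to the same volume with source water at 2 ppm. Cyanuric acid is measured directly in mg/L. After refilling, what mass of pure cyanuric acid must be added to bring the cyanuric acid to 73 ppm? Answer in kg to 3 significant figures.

4.15 kg

Volume: 107,000 US gal × 3.785 L/gal = 404,995 L.
After draining 25% and refilling: 83 × 0.75 + 2 × 0.25 = 62.75 ppm.
Deficit to target: 73 − 62.75 = 10.25 mg/L.
Mass: 10.25 mg/L × 404,995 L = 4151 g cyanuric acid.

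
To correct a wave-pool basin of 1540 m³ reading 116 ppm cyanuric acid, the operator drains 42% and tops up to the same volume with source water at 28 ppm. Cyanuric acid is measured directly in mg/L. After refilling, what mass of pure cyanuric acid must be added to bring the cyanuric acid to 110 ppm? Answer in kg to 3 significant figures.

Volume: 1540 m³ = 1,540,000 L.
After draining 42% and refilling: 116 × 0.58 + 28 × 0.42 = 79.04 ppm.
Deficit to target: 110 − 79.04 = 30.96 mg/L.
Mass: 30.96 mg/L × 1,540,000 L = 47,680 g cyanuric acid.

47.7 kg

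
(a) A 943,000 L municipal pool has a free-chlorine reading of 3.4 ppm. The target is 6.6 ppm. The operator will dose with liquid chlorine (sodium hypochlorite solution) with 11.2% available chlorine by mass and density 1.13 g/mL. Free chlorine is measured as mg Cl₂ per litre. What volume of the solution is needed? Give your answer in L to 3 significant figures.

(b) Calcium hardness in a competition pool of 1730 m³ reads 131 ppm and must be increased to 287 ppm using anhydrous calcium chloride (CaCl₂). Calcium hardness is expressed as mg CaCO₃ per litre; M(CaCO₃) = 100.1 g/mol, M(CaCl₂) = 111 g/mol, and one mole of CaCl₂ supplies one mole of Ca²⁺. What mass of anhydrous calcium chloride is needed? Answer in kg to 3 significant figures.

(a) Chlorine deficit: 6.6 − 3.4 = 3.2 ppm = 3.2 mg/L as Cl₂.
(a) Cl₂ equivalent needed: 3.2 mg/L × 943,000 L = 3,018,000 mg = 3018 g.
(a) Product at 11.2% available chlorine: 3018 / 0.112 = 26,940 g.
(a) Volume at density 1.13 g/mL: 26,940 g ÷ 1.13 g/mL = 23,840 mL.

(b) Volume: 1730 m³ = 1,730,000 L.
(b) Hardness to add: (287 − 131) = 156 mg/L as CaCO₃ × 1,730,000 L = 269,900 g as CaCO₃.
(b) Moles of Ca²⁺ (1 mol Ca²⁺ ≡ 1 mol CaCO₃): 269,900 / 100.1 g/mol = 2696 mol.
(b) Mass of CaCl₂: 2696 × 111 = 299,300 g.

(a) 23.8 L; (b) 299 kg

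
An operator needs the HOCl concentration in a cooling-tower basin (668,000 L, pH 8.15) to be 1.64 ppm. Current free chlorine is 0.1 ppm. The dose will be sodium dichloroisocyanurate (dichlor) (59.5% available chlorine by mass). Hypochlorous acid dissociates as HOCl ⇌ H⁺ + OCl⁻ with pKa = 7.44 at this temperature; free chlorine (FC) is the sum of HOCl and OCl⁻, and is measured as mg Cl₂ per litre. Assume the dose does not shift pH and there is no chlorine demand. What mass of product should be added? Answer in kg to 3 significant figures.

11.2 kg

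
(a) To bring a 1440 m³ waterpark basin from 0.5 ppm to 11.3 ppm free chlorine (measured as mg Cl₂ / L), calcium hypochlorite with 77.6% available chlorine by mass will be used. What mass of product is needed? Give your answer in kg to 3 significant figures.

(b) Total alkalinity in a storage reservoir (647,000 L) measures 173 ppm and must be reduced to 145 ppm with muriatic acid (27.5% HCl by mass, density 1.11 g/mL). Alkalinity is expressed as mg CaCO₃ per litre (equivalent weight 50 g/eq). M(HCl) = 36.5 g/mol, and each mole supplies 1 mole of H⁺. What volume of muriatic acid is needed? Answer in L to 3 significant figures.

(a) Volume: 1440 m³ = 1,440,000 L.
(a) Chlorine deficit: 11.3 − 0.5 = 10.8 ppm = 10.8 mg/L as Cl₂.
(a) Cl₂ equivalent needed: 10.8 mg/L × 1,440,000 L = 15,550,000 mg = 15,550 g.
(a) Product at 77.6% available chlorine: 15,550 / 0.776 = 20,040 g.

(b) Alkalinity to neutralize: (173 − 145) = 28 mg/L as CaCO₃ × 647,000 L = 18,120 g as CaCO₃.
(b) Equivalents of H⁺ required: 18,120 ÷ 50 g/eq = 362.3 eq = 362.3 mol HCl.
(b) Mass of HCl: 362.3 × 36.5 = 13,220 g.
(b) Mass of 27.5% solution: 13,220 / 0.275 = 48,090 g.
(b) Volume: 48,090 g ÷ 1.11 g/mL = 43,320 mL.

(a) 20.0 kg; (b) 43.3 L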